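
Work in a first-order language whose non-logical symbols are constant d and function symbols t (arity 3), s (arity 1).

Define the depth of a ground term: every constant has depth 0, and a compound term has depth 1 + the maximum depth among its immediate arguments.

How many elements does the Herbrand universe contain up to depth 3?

29823

Count level by level. With function symbols t/3, s/1, the terms of depth ≤ k are the 1 constant together with each function applied to depth-≤(k−1) tuples, so N_k = 1 + N_{k-1}^3 + N_{k-1}.
N_0 = 1
N_1 = 1 + 1^3 + 1 = 3
N_2 = 1 + 3^3 + 3 = 31
N_3 = 1 + 31^3 + 31 = 29823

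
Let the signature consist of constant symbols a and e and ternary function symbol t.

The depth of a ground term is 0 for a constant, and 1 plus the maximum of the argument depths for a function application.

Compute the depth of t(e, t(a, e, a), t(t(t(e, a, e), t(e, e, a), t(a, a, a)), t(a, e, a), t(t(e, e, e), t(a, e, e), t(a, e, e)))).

depth(t(a, e, a)) = 1 + max(0, 0, 0) = 1
depth(t(e, a, e)) = 1 + max(0, 0, 0) = 1
depth(t(e, e, a)) = 1 + max(0, 0, 0) = 1
depth(t(a, a, a)) = 1 + max(0, 0, 0) = 1
depth(t(t(e, a, e), t(e, e, a), t(a, a, a))) = 1 + max(1, 1, 1) = 2
depth(t(e, e, e)) = 1 + max(0, 0, 0) = 1
depth(t(a, e, e)) = 1 + max(0, 0, 0) = 1
depth(t(t(e, e, e), t(a, e, e), t(a, e, e))) = 1 + max(1, 1, 1) = 2
depth(t(t(t(e, a, e), t(e, e, a), t(a, a, a)), t(a, e, a), t(t(e, e, e), t(a, e, e), t(a, e, e)))) = 1 + max(2, 1, 2) = 3
depth(t(e, t(a, e, a), t(t(t(e, a, e), t(e, e, a), t(a, a, a)), t(a, e, a), t(t(e, e, e), t(a, e, e), t(a, e, e))))) = 1 + max(0, 1, 3) = 4

4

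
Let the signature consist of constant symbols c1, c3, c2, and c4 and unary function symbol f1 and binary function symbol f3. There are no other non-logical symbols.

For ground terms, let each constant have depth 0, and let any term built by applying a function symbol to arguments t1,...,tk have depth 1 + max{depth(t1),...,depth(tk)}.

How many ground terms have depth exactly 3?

Write N_k for the number of ground terms of depth ≤ k. A term of depth ≤ k is either a constant or a function symbol applied to arguments of depth ≤ k−1, so N_k = 4 + N_{k-1} + N_{k-1}^2.
N_0 = 4
N_1 = 4 + 4 + 4^2 = 24
N_2 = 4 + 24 + 24^2 = 604
N_3 = 4 + 604 + 604^2 = 365424
Terms of depth exactly 3: N_3 − N_2 = 365424 − 604 = 364820.

364820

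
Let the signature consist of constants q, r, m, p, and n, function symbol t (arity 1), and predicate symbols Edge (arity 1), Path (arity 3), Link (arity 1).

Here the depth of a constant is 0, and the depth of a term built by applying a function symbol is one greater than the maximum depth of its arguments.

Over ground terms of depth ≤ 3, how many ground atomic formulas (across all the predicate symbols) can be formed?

8040

First count ground terms of depth ≤ 3.
Let N_k = |{terms of depth ≤ k}|. Then N_0 = 5 and N_k = 5 + N_{k-1} for k ≥ 1 (one summand per function symbol, arity giving the exponent).
N_0 = 5
N_1 = 5 + 5 = 10
N_2 = 5 + 10 = 15
N_3 = 5 + 15 = 20
So |H| = 20.
For each predicate symbol, the number of ground atoms is |H| raised to its arity; summing:
  Edge: 20;  Path: 20^3 = 8000;  Link: 20
Total ground atoms: 20 + 8000 + 20 = 8040.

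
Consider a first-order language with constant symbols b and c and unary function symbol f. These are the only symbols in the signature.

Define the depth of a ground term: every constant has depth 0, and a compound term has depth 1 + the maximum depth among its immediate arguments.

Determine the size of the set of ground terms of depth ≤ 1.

4

Count level by level. With function symbols f/1, the terms of depth ≤ k are the 2 constants together with each function applied to depth-≤(k−1) tuples, so N_k = 2 + N_{k-1}.
N_0 = 2
N_1 = 2 + 2 = 4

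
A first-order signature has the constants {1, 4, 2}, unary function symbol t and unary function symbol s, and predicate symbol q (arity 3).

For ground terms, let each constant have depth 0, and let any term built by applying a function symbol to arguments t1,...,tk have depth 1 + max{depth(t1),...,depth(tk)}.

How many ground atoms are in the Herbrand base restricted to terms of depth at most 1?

729

First count ground terms of depth ≤ 1.
If N_k denotes the number of depth-≤k ground terms, the 3 constants give N_0 = 3, and each function symbol of arity r contributes N_{k-1}^r new terms at level k: N_k = 3 + N_{k-1} + N_{k-1}.
N_0 = 3
N_1 = 3 + 3 + 3 = 9
So |H| = 9.
Ground atoms are formed by filling each argument slot of a predicate with a term from H, so an r-ary predicate gives |H|^r atoms:
  q: 9^3 = 729
Total ground atoms: 729.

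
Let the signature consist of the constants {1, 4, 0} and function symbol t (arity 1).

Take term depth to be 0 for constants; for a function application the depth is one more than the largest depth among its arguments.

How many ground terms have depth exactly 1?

3

Count level by level. With function symbols t/1, the terms of depth ≤ k are the 3 constants together with each function applied to depth-≤(k−1) tuples, so N_k = 3 + N_{k-1}.
N_0 = 3
N_1 = 3 + 3 = 6
Terms of depth exactly 1: N_1 − N_0 = 6 − 3 = 3.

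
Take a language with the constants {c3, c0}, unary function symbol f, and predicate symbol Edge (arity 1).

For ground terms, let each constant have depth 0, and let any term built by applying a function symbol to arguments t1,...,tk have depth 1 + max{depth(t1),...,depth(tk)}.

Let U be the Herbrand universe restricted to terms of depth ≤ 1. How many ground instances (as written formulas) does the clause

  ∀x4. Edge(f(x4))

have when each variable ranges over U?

Ground terms of depth ≤ 1:
  Write N_k for the number of ground terms of depth ≤ k. A term of depth ≤ k is either a constant or a function symbol applied to arguments of depth ≤ k−1, so N_k = 2 + N_{k-1}.
  N_0 = 2
  N_1 = 2 + 2 = 4
  Explicitly: c3, c0, f(c3), f(c0).
So there are 4 ground terms available for substitution.
The variable x4 ranges independently over the available ground terms, and distinct assignments produce distinct instances.
Number of ground instances = 4.

4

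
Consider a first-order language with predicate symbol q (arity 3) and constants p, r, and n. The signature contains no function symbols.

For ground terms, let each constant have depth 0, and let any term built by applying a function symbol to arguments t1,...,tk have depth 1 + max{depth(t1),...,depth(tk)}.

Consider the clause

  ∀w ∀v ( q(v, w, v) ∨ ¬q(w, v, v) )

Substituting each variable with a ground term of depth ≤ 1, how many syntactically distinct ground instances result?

9

Ground terms of depth ≤ 1:
  With no function symbols every ground term is a constant, so there are exactly 3 ground terms at every depth bound.
  N_0 = 3
  N_1 = 3
So there are 3 ground terms available for substitution.
The body mentions every one of the 2 quantified variables; since ground terms form a free algebra, no two substitutions collapse to the same formula.
Number of ground instances = 3^2 = 9.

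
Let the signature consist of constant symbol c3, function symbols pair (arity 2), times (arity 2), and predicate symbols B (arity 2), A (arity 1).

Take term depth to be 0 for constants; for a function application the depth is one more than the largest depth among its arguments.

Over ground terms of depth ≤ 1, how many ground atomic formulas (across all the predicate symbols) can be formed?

First count ground terms of depth ≤ 1.
If N_k denotes the number of depth-≤k ground terms, the 1 constant gives N_0 = 1, and each function symbol of arity r contributes N_{k-1}^r new terms at level k: N_k = 1 + N_{k-1}^2 + N_{k-1}^2.
N_0 = 1
N_1 = 1 + 1^2 + 1^2 = 3
Explicitly: c3, pair(c3, c3), times(c3, c3).
So |H| = 3.
Each predicate of arity r yields |H|^r ground atoms (one per choice of an r-tuple from H):
  B: 3^2 = 9;  A: 3
Total ground atoms: 9 + 3 = 12.

12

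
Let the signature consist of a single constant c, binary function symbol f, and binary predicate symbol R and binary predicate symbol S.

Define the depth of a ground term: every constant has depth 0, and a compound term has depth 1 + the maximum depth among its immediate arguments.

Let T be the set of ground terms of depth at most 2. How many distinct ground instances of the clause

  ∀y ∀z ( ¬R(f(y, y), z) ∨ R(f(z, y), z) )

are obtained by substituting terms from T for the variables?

25

Ground terms of depth ≤ 2:
  Let N_k count ground terms of depth at most k. Each non-constant term of depth ≤ k is some function symbol applied to depth-≤(k−1) arguments, giving N_k = 1 + N_{k-1}^2.
  N_0 = 1
  N_1 = 1 + 1^2 = 2
  N_2 = 1 + 2^2 = 5
  Explicitly: c, f(c, c), f(c, f(c, c)), f(f(c, c), c), f(f(c, c), f(c, c)).
So there are 5 ground terms available for substitution.
The clause has 2 distinct variables (y, z), each appearing in the body. In the free term algebra distinct substitutions yield syntactically distinct ground instances.
Number of ground instances = 5^2 = 25.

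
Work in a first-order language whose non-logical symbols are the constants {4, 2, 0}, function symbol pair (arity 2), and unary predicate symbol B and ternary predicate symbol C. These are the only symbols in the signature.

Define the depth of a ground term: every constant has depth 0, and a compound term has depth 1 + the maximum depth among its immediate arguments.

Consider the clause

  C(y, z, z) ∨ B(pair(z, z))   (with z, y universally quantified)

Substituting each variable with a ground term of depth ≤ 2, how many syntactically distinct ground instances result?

Ground terms of depth ≤ 2:
  Write N_k for the number of ground terms of depth ≤ k. A term of depth ≤ k is either a constant or a function symbol applied to arguments of depth ≤ k−1, so N_k = 3 + N_{k-1}^2.
  N_0 = 3
  N_1 = 3 + 3^2 = 12
  N_2 = 3 + 12^2 = 147
So there are 147 ground terms available for substitution.
The clause has 2 distinct variables (z, y), each appearing in the body. In the free term algebra distinct substitutions yield syntactically distinct ground instances.
Number of ground instances = 147^2 = 21609.

21609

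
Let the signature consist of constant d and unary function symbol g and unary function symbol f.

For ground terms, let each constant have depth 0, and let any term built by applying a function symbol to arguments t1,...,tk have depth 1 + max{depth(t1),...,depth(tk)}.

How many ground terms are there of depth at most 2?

If N_k denotes the number of depth-≤k ground terms, the 1 constant gives N_0 = 1, and each function symbol of arity r contributes N_{k-1}^r new terms at level k: N_k = 1 + N_{k-1} + N_{k-1}.
N_0 = 1
N_1 = 1 + 1 + 1 = 3
N_2 = 1 + 3 + 3 = 7
Explicitly: d, g(d), g(g(d)), g(f(d)), f(d), f(g(d)), f(f(d)).

7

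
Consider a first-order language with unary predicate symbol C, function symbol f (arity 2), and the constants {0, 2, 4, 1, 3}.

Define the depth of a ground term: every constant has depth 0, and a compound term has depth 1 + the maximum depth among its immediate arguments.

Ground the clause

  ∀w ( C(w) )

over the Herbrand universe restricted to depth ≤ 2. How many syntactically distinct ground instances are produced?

Ground terms of depth ≤ 2:
  If N_k denotes the number of depth-≤k ground terms, the 5 constants give N_0 = 5, and each function symbol of arity r contributes N_{k-1}^r new terms at level k: N_k = 5 + N_{k-1}^2.
  N_0 = 5
  N_1 = 5 + 5^2 = 30
  N_2 = 5 + 30^2 = 905
So there are 905 ground terms available for substitution.
The variable w ranges independently over the available ground terms, and distinct assignments produce distinct instances.
Number of ground instances = 905.

905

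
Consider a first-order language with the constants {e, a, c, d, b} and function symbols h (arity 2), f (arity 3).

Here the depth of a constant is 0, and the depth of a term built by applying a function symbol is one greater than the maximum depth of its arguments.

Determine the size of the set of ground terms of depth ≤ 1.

Write N_k for the number of ground terms of depth ≤ k. A term of depth ≤ k is either a constant or a function symbol applied to arguments of depth ≤ k−1, so N_k = 5 + N_{k-1}^2 + N_{k-1}^3.
N_0 = 5
N_1 = 5 + 5^2 + 5^3 = 155

155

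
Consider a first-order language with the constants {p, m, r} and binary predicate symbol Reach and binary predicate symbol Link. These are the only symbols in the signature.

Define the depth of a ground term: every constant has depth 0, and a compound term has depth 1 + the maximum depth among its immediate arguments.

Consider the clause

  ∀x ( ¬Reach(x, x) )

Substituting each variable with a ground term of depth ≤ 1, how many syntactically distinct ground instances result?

3

Ground terms of depth ≤ 1:
  With no function symbols every ground term is a constant, so there are exactly 3 ground terms at every depth bound.
  N_0 = 3
  N_1 = 3
  Explicitly: p, m, r.
So there are 3 ground terms available for substitution.
There is 1 variable to instantiate (x),  occurring in at least one literal, so different choices give different ground instances.
Number of ground instances = 3.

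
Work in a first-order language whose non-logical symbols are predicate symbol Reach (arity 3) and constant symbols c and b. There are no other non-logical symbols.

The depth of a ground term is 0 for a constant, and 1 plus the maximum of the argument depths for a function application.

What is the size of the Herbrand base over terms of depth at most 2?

First count ground terms of depth ≤ 2.
With no function symbols every ground term is a constant, so there are exactly 2 ground terms at every depth bound.
N_0 = 2
N_1 = 2
N_2 = 2
Explicitly: c, b.
So |H| = 2.
Ground atoms are formed by filling each argument slot of a predicate with a term from H, so an r-ary predicate gives |H|^r atoms:
  Reach: 2^3 = 8
Total ground atoms: 8.

8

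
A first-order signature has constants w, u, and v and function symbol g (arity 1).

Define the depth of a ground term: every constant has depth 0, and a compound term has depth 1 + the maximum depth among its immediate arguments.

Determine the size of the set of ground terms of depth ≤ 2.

Count level by level. With function symbols g/1, the terms of depth ≤ k are the 3 constants together with each function applied to depth-≤(k−1) tuples, so N_k = 3 + N_{k-1}.
N_0 = 3
N_1 = 3 + 3 = 6
N_2 = 3 + 6 = 9
Explicitly: w, u, v, g(w), g(u), g(v), g(g(w)), g(g(u)), g(g(v)).

9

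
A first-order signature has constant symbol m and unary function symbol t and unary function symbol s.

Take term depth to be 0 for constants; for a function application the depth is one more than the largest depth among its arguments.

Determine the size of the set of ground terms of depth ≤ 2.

Let N_k count ground terms of depth at most k. Each non-constant term of depth ≤ k is some function symbol applied to depth-≤(k−1) arguments, giving N_k = 1 + N_{k-1} + N_{k-1}.
N_0 = 1
N_1 = 1 + 1 + 1 = 3
N_2 = 1 + 3 + 3 = 7
Explicitly: m, t(m), t(t(m)), t(s(m)), s(m), s(t(m)), s(s(m)).

7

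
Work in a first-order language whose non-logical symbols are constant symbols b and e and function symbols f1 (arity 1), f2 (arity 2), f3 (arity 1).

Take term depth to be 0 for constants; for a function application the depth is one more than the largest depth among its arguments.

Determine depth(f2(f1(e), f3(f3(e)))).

3

depth(f1(e)) = 1 + depth(e) = 1 + 0 = 1
depth(f3(e)) = 1 + depth(e) = 1 + 0 = 1
depth(f3(f3(e))) = 1 + depth(f3(e)) = 1 + 1 = 2
depth(f2(f1(e), f3(f3(e)))) = 1 + max(1, 2) = 3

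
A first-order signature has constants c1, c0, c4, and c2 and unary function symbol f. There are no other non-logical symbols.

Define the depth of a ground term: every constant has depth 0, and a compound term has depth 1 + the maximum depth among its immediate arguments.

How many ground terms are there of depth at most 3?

16

Let N_k = |{terms of depth ≤ k}|. Then N_0 = 4 and N_k = 4 + N_{k-1} for k ≥ 1 (one summand per function symbol, arity giving the exponent).
N_0 = 4
N_1 = 4 + 4 = 8
N_2 = 4 + 8 = 12
N_3 = 4 + 12 = 16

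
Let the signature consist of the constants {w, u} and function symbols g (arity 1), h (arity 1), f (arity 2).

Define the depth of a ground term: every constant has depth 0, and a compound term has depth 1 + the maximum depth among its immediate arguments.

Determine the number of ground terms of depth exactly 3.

15008

Count level by level. With function symbols g/1, h/1, f/2, the terms of depth ≤ k are the 2 constants together with each function applied to depth-≤(k−1) tuples, so N_k = 2 + N_{k-1} + N_{k-1} + N_{k-1}^2.
N_0 = 2
N_1 = 2 + 2 + 2 + 2^2 = 10
N_2 = 2 + 10 + 10 + 10^2 = 122
N_3 = 2 + 122 + 122 + 122^2 = 15130
Terms of depth exactly 3: N_3 − N_2 = 15130 − 122 = 15008.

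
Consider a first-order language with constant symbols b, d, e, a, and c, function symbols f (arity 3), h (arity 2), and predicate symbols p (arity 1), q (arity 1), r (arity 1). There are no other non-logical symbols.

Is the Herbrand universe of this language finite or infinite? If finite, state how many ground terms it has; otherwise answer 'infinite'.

infinite

The signature has at least one function symbol (f, arity 3) and at least one constant (b).
Iterating f gives infinitely many distinct ground terms: b, f(b, b, b), f(f(b, b, b), f(b, b, b), f(b, b, b)), ...
So the Herbrand universe is infinite.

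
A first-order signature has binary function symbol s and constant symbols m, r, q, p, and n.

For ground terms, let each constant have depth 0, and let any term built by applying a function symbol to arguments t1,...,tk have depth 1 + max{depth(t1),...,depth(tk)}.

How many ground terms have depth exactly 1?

25

Let N_k count ground terms of depth at most k. Each non-constant term of depth ≤ k is some function symbol applied to depth-≤(k−1) arguments, giving N_k = 5 + N_{k-1}^2.
N_0 = 5
N_1 = 5 + 5^2 = 30
Terms of depth exactly 1: N_1 − N_0 = 30 − 5 = 25.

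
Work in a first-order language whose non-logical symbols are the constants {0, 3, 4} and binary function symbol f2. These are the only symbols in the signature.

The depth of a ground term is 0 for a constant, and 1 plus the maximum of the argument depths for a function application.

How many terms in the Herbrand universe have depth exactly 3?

21465

Count level by level. With function symbols f2/2, the terms of depth ≤ k are the 3 constants together with each function applied to depth-≤(k−1) tuples, so N_k = 3 + N_{k-1}^2.
N_0 = 3
N_1 = 3 + 3^2 = 12
N_2 = 3 + 12^2 = 147
N_3 = 3 + 147^2 = 21612
Terms of depth exactly 3: N_3 − N_2 = 21612 − 147 = 21465.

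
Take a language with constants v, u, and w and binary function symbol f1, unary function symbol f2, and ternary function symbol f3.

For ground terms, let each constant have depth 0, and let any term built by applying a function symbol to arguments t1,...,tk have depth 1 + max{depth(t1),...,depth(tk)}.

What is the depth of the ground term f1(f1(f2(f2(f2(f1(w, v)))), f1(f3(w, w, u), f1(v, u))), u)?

depth(f1(w, v)) = 1 + max(0, 0) = 1
depth(f2(f1(w, v))) = 1 + depth(f1(w, v)) = 1 + 1 = 2
depth(f2(f2(f1(w, v)))) = 1 + depth(f2(f1(w, v))) = 1 + 2 = 3
depth(f2(f2(f2(f1(w, v))))) = 1 + depth(f2(f2(f1(w, v)))) = 1 + 3 = 4
depth(f3(w, w, u)) = 1 + max(0, 0, 0) = 1
depth(f1(v, u)) = 1 + max(0, 0) = 1
depth(f1(f3(w, w, u), f1(v, u))) = 1 + max(1, 1) = 2
depth(f1(f2(f2(f2(f1(w, v)))), f1(f3(w, w, u), f1(v, u)))) = 1 + max(4, 2) = 5
depth(f1(f1(f2(f2(f2(f1(w, v)))), f1(f3(w, w, u), f1(v, u))), u)) = 1 + max(5, 0) = 6

6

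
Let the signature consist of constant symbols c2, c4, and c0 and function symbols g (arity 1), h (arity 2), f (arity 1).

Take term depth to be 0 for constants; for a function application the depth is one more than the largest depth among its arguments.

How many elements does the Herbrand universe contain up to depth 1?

18

Count level by level. With function symbols g/1, h/2, f/1, the terms of depth ≤ k are the 3 constants together with each function applied to depth-≤(k−1) tuples, so N_k = 3 + N_{k-1} + N_{k-1}^2 + N_{k-1}.
N_0 = 3
N_1 = 3 + 3 + 3^2 + 3 = 18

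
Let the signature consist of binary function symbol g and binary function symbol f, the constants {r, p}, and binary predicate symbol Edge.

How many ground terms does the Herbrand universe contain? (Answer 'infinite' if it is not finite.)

infinite

The signature has at least one function symbol (g, arity 2) and at least one constant (r).
Iterating g gives infinitely many distinct ground terms: r, g(r, r), g(g(r, r), g(r, r)), ...
So the Herbrand universe is infinite.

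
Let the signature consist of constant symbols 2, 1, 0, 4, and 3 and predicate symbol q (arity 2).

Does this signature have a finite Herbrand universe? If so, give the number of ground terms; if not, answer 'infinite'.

5

There are no function symbols, so every ground term is one of the 5 constants.
The Herbrand universe is {2, 1, 0, 4, 3}, which is finite with 5 elements.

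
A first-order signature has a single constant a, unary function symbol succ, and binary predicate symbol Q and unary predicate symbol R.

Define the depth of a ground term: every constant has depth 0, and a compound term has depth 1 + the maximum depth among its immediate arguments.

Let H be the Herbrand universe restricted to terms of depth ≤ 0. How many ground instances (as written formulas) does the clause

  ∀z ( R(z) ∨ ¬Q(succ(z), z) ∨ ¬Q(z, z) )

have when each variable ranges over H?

1

Ground terms of depth ≤ 0:
  Let N_k = |{terms of depth ≤ k}|. Then N_0 = 1 and N_k = 1 + N_{k-1} for k ≥ 1 (one summand per function symbol, arity giving the exponent).
  N_0 = 1
  Explicitly: a.
So there is exactly 1 ground term available for substitution.
The clause has 1 distinct variable (z), which appears in the body. In the free term algebra distinct substitutions yield syntactically distinct ground instances.
Number of ground instances = 1.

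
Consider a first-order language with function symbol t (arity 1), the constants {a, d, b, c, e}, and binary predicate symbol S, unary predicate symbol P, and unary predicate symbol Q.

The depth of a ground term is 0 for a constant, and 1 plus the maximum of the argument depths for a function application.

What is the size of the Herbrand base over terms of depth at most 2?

First count ground terms of depth ≤ 2.
Count level by level. With function symbols t/1, the terms of depth ≤ k are the 5 constants together with each function applied to depth-≤(k−1) tuples, so N_k = 5 + N_{k-1}.
N_0 = 5
N_1 = 5 + 5 = 10
N_2 = 5 + 10 = 15
So |H| = 15.
A ground atom is a predicate applied to a tuple of terms from H, so the count is the sum over predicates of |H|^arity:
  S: 15^2 = 225;  P: 15;  Q: 15
Total ground atoms: 225 + 15 + 15 = 255.

255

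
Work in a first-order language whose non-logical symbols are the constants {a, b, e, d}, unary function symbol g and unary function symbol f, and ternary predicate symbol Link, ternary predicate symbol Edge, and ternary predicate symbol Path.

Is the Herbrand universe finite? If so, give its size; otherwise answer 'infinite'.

infinite

The signature has at least one function symbol (g, arity 1) and at least one constant (a).
Iterating g gives infinitely many distinct ground terms: a, g(a), g(g(a)), ...
So the Herbrand universe is infinite.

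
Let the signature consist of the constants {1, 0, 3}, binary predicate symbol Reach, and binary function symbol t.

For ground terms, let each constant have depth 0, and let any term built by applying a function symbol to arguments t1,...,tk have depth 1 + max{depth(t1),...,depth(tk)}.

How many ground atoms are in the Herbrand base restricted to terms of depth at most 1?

First count ground terms of depth ≤ 1.
Let N_k = |{terms of depth ≤ k}|. Then N_0 = 3 and N_k = 3 + N_{k-1}^2 for k ≥ 1 (one summand per function symbol, arity giving the exponent).
N_0 = 3
N_1 = 3 + 3^2 = 12
So |H| = 12.
Each predicate of arity r yields |H|^r ground atoms (one per choice of an r-tuple from H):
  Reach: 12^2 = 144
Total ground atoms: 144.

144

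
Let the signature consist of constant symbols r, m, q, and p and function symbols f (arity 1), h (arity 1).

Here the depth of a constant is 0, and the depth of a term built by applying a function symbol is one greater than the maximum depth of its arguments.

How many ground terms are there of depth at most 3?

60

Let N_k count ground terms of depth at most k. Each non-constant term of depth ≤ k is some function symbol applied to depth-≤(k−1) arguments, giving N_k = 4 + N_{k-1} + N_{k-1}.
N_0 = 4
N_1 = 4 + 4 + 4 = 12
N_2 = 4 + 12 + 12 = 28
N_3 = 4 + 28 + 28 = 60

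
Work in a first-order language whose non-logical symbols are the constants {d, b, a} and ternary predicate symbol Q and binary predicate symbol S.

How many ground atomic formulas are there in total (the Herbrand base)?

With no function symbols, the Herbrand universe is just the 3 constants.
Ground atoms per predicate: Q: 3^3 = 27, S: 3^2 = 9.
Herbrand base size = 27 + 9 = 36.

36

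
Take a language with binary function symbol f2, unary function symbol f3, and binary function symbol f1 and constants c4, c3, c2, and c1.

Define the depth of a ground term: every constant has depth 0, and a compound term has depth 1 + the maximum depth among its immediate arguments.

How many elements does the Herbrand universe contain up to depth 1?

40

Write N_k for the number of ground terms of depth ≤ k. A term of depth ≤ k is either a constant or a function symbol applied to arguments of depth ≤ k−1, so N_k = 4 + N_{k-1}^2 + N_{k-1} + N_{k-1}^2.
N_0 = 4
N_1 = 4 + 4^2 + 4 + 4^2 = 40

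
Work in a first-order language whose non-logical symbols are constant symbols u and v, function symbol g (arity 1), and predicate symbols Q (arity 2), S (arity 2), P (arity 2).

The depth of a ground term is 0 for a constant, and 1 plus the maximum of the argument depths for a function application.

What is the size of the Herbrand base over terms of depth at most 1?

48

First count ground terms of depth ≤ 1.
Let N_k count ground terms of depth at most k. Each non-constant term of depth ≤ k is some function symbol applied to depth-≤(k−1) arguments, giving N_k = 2 + N_{k-1}.
N_0 = 2
N_1 = 2 + 2 = 4
So |H| = 4.
For each predicate symbol, the number of ground atoms is |H| raised to its arity; summing:
  Q: 4^2 = 16;  S: 4^2 = 16;  P: 4^2 = 16
Total ground atoms: 16 + 16 + 16 = 48.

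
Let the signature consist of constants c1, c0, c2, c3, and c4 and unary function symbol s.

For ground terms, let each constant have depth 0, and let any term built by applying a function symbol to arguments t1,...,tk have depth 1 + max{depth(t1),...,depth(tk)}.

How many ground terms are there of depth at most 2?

Let N_k count ground terms of depth at most k. Each non-constant term of depth ≤ k is some function symbol applied to depth-≤(k−1) arguments, giving N_k = 5 + N_{k-1}.
N_0 = 5
N_1 = 5 + 5 = 10
N_2 = 5 + 10 = 15

15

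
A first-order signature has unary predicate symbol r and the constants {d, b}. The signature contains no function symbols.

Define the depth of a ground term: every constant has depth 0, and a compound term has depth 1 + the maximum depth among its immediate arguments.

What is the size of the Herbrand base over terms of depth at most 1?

2

First count ground terms of depth ≤ 1.
With no function symbols every ground term is a constant, so there are exactly 2 ground terms at every depth bound.
N_0 = 2
N_1 = 2
Explicitly: d, b.
So |H| = 2.
Each predicate of arity r yields |H|^r ground atoms (one per choice of an r-tuple from H):
  r: 2
Total ground atoms: 2.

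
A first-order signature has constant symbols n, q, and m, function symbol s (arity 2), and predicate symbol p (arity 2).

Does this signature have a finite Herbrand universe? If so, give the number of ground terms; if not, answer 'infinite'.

infinite

The signature has at least one function symbol (s, arity 2) and at least one constant (n).
Iterating s gives infinitely many distinct ground terms: n, s(n, n), s(s(n, n), s(n, n)), ...
So the Herbrand universe is infinite.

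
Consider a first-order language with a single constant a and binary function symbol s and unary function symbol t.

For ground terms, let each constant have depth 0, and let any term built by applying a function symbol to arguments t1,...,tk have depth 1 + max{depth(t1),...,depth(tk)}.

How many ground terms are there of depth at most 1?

Write N_k for the number of ground terms of depth ≤ k. A term of depth ≤ k is either a constant or a function symbol applied to arguments of depth ≤ k−1, so N_k = 1 + N_{k-1}^2 + N_{k-1}.
N_0 = 1
N_1 = 1 + 1^2 + 1 = 3

3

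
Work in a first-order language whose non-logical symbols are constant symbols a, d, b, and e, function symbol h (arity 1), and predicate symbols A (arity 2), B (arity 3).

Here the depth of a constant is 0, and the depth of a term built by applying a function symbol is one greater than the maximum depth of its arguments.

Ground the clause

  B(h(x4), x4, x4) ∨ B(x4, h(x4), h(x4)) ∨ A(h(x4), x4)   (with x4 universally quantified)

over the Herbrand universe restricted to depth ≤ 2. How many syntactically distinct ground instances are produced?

12

Ground terms of depth ≤ 2:
  Let N_k count ground terms of depth at most k. Each non-constant term of depth ≤ k is some function symbol applied to depth-≤(k−1) arguments, giving N_k = 4 + N_{k-1}.
  N_0 = 4
  N_1 = 4 + 4 = 8
  N_2 = 4 + 8 = 12
So there are 12 ground terms available for substitution.
The variable x4 ranges independently over the available ground terms, and distinct assignments produce distinct instances.
Number of ground instances = 12.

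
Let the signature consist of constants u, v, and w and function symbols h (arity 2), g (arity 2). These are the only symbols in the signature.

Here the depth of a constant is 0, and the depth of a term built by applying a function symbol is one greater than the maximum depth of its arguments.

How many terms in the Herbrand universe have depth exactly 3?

1565568

Let N_k = |{terms of depth ≤ k}|. Then N_0 = 3 and N_k = 3 + N_{k-1}^2 + N_{k-1}^2 for k ≥ 1 (one summand per function symbol, arity giving the exponent).
N_0 = 3
N_1 = 3 + 3^2 + 3^2 = 21
N_2 = 3 + 21^2 + 21^2 = 885
N_3 = 3 + 885^2 + 885^2 = 1566453
Terms of depth exactly 3: N_3 − N_2 = 1566453 − 885 = 1565568.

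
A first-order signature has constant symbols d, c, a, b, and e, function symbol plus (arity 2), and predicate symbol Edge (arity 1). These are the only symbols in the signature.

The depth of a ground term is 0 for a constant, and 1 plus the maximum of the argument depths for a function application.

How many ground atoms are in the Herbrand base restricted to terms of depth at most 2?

First count ground terms of depth ≤ 2.
Write N_k for the number of ground terms of depth ≤ k. A term of depth ≤ k is either a constant or a function symbol applied to arguments of depth ≤ k−1, so N_k = 5 + N_{k-1}^2.
N_0 = 5
N_1 = 5 + 5^2 = 30
N_2 = 5 + 30^2 = 905
So |H| = 905.
A ground atom is a predicate applied to a tuple of terms from H, so the count is the sum over predicates of |H|^arity:
  Edge: 905
Total ground atoms: 905.

905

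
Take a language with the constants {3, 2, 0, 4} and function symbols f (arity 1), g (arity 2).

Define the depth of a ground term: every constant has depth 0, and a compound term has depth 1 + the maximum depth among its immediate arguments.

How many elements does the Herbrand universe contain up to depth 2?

Let N_k = |{terms of depth ≤ k}|. Then N_0 = 4 and N_k = 4 + N_{k-1} + N_{k-1}^2 for k ≥ 1 (one summand per function symbol, arity giving the exponent).
N_0 = 4
N_1 = 4 + 4 + 4^2 = 24
N_2 = 4 + 24 + 24^2 = 604

604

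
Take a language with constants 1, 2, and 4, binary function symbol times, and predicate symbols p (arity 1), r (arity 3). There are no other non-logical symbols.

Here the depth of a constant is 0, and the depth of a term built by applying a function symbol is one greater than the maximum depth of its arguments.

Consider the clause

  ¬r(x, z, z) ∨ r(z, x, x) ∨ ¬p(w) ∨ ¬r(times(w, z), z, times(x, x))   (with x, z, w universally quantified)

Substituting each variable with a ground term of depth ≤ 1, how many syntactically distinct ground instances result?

1728

Ground terms of depth ≤ 1:
  If N_k denotes the number of depth-≤k ground terms, the 3 constants give N_0 = 3, and each function symbol of arity r contributes N_{k-1}^r new terms at level k: N_k = 3 + N_{k-1}^2.
  N_0 = 3
  N_1 = 3 + 3^2 = 12
  Explicitly: 1, 2, 4, times(1, 1), times(1, 2), times(1, 4), times(2, 1), times(2, 2), times(2, 4), times(4, 1), times(4, 2), times(4, 4).
So there are 12 ground terms available for substitution.
The clause has 3 distinct variables (x, z, w), each appearing in the body. In the free term algebra distinct substitutions yield syntactically distinct ground instances.
Number of ground instances = 12^3 = 1728.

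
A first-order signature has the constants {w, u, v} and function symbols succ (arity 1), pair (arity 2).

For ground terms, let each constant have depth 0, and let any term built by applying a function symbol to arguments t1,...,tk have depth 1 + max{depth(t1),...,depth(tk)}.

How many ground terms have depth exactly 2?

228

Count level by level. With function symbols succ/1, pair/2, the terms of depth ≤ k are the 3 constants together with each function applied to depth-≤(k−1) tuples, so N_k = 3 + N_{k-1} + N_{k-1}^2.
N_0 = 3
N_1 = 3 + 3 + 3^2 = 15
N_2 = 3 + 15 + 15^2 = 243
Terms of depth exactly 2: N_2 − N_1 = 243 − 15 = 228.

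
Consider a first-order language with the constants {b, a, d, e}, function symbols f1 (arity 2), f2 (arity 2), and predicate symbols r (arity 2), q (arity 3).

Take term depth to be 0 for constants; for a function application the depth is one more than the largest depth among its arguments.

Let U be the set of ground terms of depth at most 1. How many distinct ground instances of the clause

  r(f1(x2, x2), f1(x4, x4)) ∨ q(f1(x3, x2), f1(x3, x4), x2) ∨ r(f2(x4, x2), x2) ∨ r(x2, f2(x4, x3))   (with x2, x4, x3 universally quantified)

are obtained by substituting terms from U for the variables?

46656

Ground terms of depth ≤ 1:
  If N_k denotes the number of depth-≤k ground terms, the 4 constants give N_0 = 4, and each function symbol of arity r contributes N_{k-1}^r new terms at level k: N_k = 4 + N_{k-1}^2 + N_{k-1}^2.
  N_0 = 4
  N_1 = 4 + 4^2 + 4^2 = 36
So there are 36 ground terms available for substitution.
The body mentions every one of the 3 quantified variables; since ground terms form a free algebra, no two substitutions collapse to the same formula.
Number of ground instances = 36^3 = 46656.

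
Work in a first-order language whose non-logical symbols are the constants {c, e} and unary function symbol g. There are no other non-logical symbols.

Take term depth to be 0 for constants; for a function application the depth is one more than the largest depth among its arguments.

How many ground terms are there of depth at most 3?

Write N_k for the number of ground terms of depth ≤ k. A term of depth ≤ k is either a constant or a function symbol applied to arguments of depth ≤ k−1, so N_k = 2 + N_{k-1}.
N_0 = 2
N_1 = 2 + 2 = 4
N_2 = 2 + 4 = 6
N_3 = 2 + 6 = 8

8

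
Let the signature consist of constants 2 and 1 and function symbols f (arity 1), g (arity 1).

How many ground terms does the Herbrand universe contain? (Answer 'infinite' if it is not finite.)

infinite

The signature has at least one function symbol (f, arity 1) and at least one constant (2).
Iterating f gives infinitely many distinct ground terms: 2, f(2), f(f(2)), ...
So the Herbrand universe is infinite.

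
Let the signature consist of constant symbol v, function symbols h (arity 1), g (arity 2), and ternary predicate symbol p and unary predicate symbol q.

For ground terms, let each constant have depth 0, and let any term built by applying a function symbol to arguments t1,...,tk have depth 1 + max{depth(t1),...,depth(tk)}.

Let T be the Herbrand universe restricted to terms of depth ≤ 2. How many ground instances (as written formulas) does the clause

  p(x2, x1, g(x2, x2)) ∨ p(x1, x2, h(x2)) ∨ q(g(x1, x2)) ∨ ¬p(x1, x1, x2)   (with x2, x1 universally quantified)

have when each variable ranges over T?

Ground terms of depth ≤ 2:
  Count level by level. With function symbols h/1, g/2, the terms of depth ≤ k are the 1 constant together with each function applied to depth-≤(k−1) tuples, so N_k = 1 + N_{k-1} + N_{k-1}^2.
  N_0 = 1
  N_1 = 1 + 1 + 1^2 = 3
  N_2 = 1 + 3 + 3^2 = 13
So there are 13 ground terms available for substitution.
The clause has 2 distinct variables (x2, x1), each appearing in the body. In the free term algebra distinct substitutions yield syntactically distinct ground instances.
Number of ground instances = 13^2 = 169.

169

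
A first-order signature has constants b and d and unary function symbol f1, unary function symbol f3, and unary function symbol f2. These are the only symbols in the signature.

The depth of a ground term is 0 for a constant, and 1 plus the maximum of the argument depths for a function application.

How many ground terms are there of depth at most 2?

26

If N_k denotes the number of depth-≤k ground terms, the 2 constants give N_0 = 2, and each function symbol of arity r contributes N_{k-1}^r new terms at level k: N_k = 2 + N_{k-1} + N_{k-1} + N_{k-1}.
N_0 = 2
N_1 = 2 + 2 + 2 + 2 = 8
N_2 = 2 + 8 + 8 + 8 = 26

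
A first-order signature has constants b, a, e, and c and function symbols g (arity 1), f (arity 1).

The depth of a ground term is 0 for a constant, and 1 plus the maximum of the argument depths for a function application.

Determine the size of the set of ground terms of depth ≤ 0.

If N_k denotes the number of depth-≤k ground terms, the 4 constants give N_0 = 4, and each function symbol of arity r contributes N_{k-1}^r new terms at level k: N_k = 4 + N_{k-1} + N_{k-1}.
N_0 = 4
Explicitly: b, a, e, c.

4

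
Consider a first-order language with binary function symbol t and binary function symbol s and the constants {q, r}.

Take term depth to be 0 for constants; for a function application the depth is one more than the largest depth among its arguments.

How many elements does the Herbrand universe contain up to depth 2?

202

Let N_k count ground terms of depth at most k. Each non-constant term of depth ≤ k is some function symbol applied to depth-≤(k−1) arguments, giving N_k = 2 + N_{k-1}^2 + N_{k-1}^2.
N_0 = 2
N_1 = 2 + 2^2 + 2^2 = 10
N_2 = 2 + 10^2 + 10^2 = 202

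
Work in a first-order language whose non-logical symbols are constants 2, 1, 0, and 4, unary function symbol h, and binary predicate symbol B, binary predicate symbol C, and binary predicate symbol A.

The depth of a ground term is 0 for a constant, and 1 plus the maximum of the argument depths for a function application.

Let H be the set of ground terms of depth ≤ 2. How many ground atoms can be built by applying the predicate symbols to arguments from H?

432

First count ground terms of depth ≤ 2.
Let N_k count ground terms of depth at most k. Each non-constant term of depth ≤ k is some function symbol applied to depth-≤(k−1) arguments, giving N_k = 4 + N_{k-1}.
N_0 = 4
N_1 = 4 + 4 = 8
N_2 = 4 + 8 = 12
Explicitly: 2, 1, 0, 4, h(2), h(1), h(0), h(4), h(h(2)), h(h(1)), h(h(0)), h(h(4)).
So |H| = 12.
For each predicate symbol, the number of ground atoms is |H| raised to its arity; summing:
  B: 12^2 = 144;  C: 12^2 = 144;  A: 12^2 = 144
Total ground atoms: 144 + 144 + 144 = 432.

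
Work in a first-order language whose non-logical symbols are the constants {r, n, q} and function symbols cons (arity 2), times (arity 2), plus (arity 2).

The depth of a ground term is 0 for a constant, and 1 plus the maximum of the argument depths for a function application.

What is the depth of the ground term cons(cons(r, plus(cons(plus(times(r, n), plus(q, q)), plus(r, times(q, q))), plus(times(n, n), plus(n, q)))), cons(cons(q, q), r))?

depth(times(r, n)) = 1 + max(0, 0) = 1
depth(plus(q, q)) = 1 + max(0, 0) = 1
depth(plus(times(r, n), plus(q, q))) = 1 + max(1, 1) = 2
depth(times(q, q)) = 1 + max(0, 0) = 1
depth(plus(r, times(q, q))) = 1 + max(0, 1) = 2
depth(cons(plus(times(r, n), plus(q, q)), plus(r, times(q, q)))) = 1 + max(2, 2) = 3
depth(times(n, n)) = 1 + max(0, 0) = 1
depth(plus(n, q)) = 1 + max(0, 0) = 1
depth(plus(times(n, n), plus(n, q))) = 1 + max(1, 1) = 2
depth(plus(cons(plus(times(r, n), plus(q, q)), plus(r, times(q, q))), plus(times(n, n), plus(n, q)))) = 1 + max(3, 2) = 4
depth(cons(r, plus(cons(plus(times(r, n), plus(q, q)), plus(r, times(q, q))), plus(times(n, n), plus(n, q))))) = 1 + max(0, 4) = 5
depth(cons(q, q)) = 1 + max(0, 0) = 1
depth(cons(cons(q, q), r)) = 1 + max(1, 0) = 2
depth(cons(cons(r, plus(cons(plus(times(r, n), plus(q, q)), plus(r, times(q, q))), plus(times(n, n), plus(n, q)))), cons(cons(q, q), r))) = 1 + max(5, 2) = 6

6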